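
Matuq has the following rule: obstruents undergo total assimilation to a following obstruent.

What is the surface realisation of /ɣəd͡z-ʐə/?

[ɣəʐʐə]

/d͡z/ is the segment targeted by the rule; it sits immediately before /ʐ/, so it assimilates completely and surfaces as [ʐ].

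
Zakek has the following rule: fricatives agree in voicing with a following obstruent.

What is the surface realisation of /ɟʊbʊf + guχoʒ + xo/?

The rule targets /f/ (voiceless labiodental fricative), which sits before the trigger /g/ (voiced).
The voiced labiodental fricative is [v], so /f/ → [v].
At the second juncture, /ʒ/ likewise becomes [ʃ] adjacent to /x/.

[ɟʊbʊvguχoʃxo]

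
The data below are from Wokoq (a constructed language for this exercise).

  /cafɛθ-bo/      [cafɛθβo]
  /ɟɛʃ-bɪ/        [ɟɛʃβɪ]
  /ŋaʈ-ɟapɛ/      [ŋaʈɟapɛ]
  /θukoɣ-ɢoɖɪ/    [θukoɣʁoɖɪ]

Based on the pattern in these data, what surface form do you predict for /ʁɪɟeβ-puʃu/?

[ʁɪɟeβɸuʃu]

The data show progressive manner assimilation: /b/ → [β] after /θ/; /b/ → [β] after /ʃ/; /ɢ/ → [ʁ] after /ɣ/. In each pair only manner changes, matching the preceding consonant, while place and voice stay constant.
Nothing changes in [ŋaʈɟapɛ]: there the adjacent consonants already agree in manner (/ɟ/ and /ʈ/ are both stops), so this form is consistent with the same rule.
/p/ is a voiceless bilabial stop. The preceding trigger /β/ is a fricative, so /p/ must become a fricative as well.
A voiceless bilabial fricative is [ɸ], so the surface segment is [ɸ].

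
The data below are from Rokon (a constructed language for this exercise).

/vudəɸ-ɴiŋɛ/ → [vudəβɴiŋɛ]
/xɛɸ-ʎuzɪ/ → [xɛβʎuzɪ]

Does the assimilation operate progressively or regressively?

regressive

Underlying /ɸ/ is realised as [β] next to /ɴ/; /ɴ/ itself does not change.
/ɸ/ is voiceless while /ɴ/ is voiced; the output [β] is voiced, matching the trigger — so the feature that spreads is voicing.
The other alternating form patterns the same way: /ɸ/ → [β] before /ʎ/ (voiceless → voiced, matching voiced) — only voicing changes, and always toward the following segment.
Since the segment that changes precedes the conditioning segment, the assimilation is regressive.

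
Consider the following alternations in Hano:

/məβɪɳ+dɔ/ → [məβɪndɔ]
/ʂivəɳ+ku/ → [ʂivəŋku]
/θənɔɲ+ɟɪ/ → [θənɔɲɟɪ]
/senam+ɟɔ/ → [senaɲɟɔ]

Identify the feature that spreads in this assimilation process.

Underlying /ɳ/ is realised as [n] next to /d/; /d/ itself does not change.
The change retroflex → alveolar matches the place of the following /d/, identifying this as place assimilation.
Checking the remaining alternations: /ɳ/ → [ŋ] before /k/ (retroflex → velar, matching velar); /m/ → [ɲ] before /ɟ/ (bilabial → palatal, matching palatal) — only place changes, and always toward the following segment.
Nothing changes in [θənɔɲɟɪ]: there the adjacent consonants already agree in place (/ɲ/ and /ɟ/ are both palatal), so this form is consistent with the same rule.

place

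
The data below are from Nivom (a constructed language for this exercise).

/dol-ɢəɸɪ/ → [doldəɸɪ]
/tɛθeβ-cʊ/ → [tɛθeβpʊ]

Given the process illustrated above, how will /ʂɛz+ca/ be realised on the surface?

The data show progressive place assimilation: /ɢ/ → [d] after /l/; /c/ → [p] after /β/. In each pair only place changes, matching the preceding consonant, while manner and voice stay constant.
The rule targets /c/ (voiceless palatal stop), which sits after the trigger /z/ (alveolar).
A voiceless alveolar stop is [t], so the surface segment is [t].

[ʂɛzta]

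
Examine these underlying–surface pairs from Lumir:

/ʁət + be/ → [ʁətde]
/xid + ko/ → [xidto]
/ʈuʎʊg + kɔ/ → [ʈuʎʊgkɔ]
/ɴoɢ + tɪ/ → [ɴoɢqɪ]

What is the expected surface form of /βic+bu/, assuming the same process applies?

[βicɟu]

The data show progressive place assimilation: /b/ → [d] after /t/; /k/ → [t] after /d/; /t/ → [q] after /ɢ/. In each pair only place changes, matching the preceding consonant, while manner and voice stay constant.
No alternation appears in [ʈuʎʊgkɔ]: there the adjacent consonants already agree in place (/k/ and /g/ are both velar), so this form is consistent with the same rule.
/b/ is a voiced bilabial stop. The preceding trigger /c/ is palatal, so /b/ must become palatal as well.
Changing only its place to palatal gives [ɟ] — the voiced palatal stop.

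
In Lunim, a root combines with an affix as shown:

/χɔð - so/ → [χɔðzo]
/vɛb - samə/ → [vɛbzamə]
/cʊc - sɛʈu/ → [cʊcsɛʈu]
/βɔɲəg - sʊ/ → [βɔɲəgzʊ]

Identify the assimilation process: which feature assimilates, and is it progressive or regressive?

progressive voicing assimilation

Comparing underlying and surface forms, /s/ → [z] is the alternation; the neighbouring /ð/ is constant.
/s/ is voiceless while /ð/ is voiced; the output [z] is voiced, matching the trigger — so the feature that spreads is voicing.
Place and manner are unchanged, so the assimilation is partial, not total.
Checking the remaining alternations: /s/ → [z] after /b/ (voiceless → voiced, matching voiced); /s/ → [z] after /g/ (voiceless → voiced, matching voiced) — only voicing changes, and always toward the preceding segment.
No alternation appears in [cʊcsɛʈu]: there the adjacent consonants already agree in voicing (/s/ and /c/ are both voiceless), so this form is consistent with the same rule.
Since the segment that changes follows the conditioning segment, the assimilation is progressive.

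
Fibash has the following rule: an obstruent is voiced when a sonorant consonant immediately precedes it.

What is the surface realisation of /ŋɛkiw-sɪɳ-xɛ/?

The rule targets /s/ (voiceless alveolar fricative), which sits after the trigger /w/ (voiced).
The voiced alveolar fricative is [z], so /s/ → [z].
The same rule applies at the second boundary: /x/ → [ɣ] next to /ɳ/.

[ŋɛkiwzɪɳɣɛ]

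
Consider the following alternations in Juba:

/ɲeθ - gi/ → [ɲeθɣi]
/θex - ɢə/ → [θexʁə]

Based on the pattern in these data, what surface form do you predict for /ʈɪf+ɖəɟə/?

[ʈɪfʐəɟə]

The data show progressive manner assimilation: /g/ → [ɣ] after /θ/; /ɢ/ → [ʁ] after /x/. In each pair only manner changes, matching the preceding consonant, while place and voice stay constant.
The rule targets /ɖ/ (voiced retroflex stop), which sits after the trigger /f/ (fricative).
The voiced retroflex fricative is [ʐ], so /ɖ/ → [ʐ].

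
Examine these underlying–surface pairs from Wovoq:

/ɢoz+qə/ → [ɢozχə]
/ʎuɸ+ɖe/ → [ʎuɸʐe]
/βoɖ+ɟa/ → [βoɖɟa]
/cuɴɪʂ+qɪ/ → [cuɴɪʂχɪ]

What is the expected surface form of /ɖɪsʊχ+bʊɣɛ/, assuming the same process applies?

The data show progressive manner assimilation: /q/ → [χ] after /z/; /ɖ/ → [ʐ] after /ɸ/; /q/ → [χ] after /ʂ/. In each pair only manner changes, matching the preceding consonant, while place and voice stay constant.
Nothing changes in [βoɖɟa]: there the adjacent consonants already agree in manner (/ɟ/ and /ɖ/ are both stops), so this form is consistent with the same rule.
/b/ is a voiced bilabial stop. The preceding trigger /χ/ is a fricative, so /b/ must become a fricative as well.
The voiced bilabial fricative is [β], so /b/ → [β].

[ɖɪsʊχβʊɣɛ]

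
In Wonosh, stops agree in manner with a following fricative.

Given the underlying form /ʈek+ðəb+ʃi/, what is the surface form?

/k/ is a voiceless velar stop. The following trigger /ð/ is a fricative, so /k/ must become a fricative as well.
A voiceless velar fricative is [x], so the surface segment is [x].
The same rule applies at the second boundary: /b/ → [β] next to /ʃ/.

[ʈexðəβʃi]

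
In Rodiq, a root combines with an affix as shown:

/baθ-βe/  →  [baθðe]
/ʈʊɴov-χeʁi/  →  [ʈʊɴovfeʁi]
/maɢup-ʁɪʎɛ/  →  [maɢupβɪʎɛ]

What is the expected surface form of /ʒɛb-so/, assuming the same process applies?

The data show progressive place assimilation: /β/ → [ð] after /θ/; /χ/ → [f] after /v/; /ʁ/ → [β] after /p/. In each pair only place changes, matching the preceding consonant, while manner and voice stay constant.
The rule targets /s/ (voiceless alveolar fricative), which sits after the trigger /b/ (bilabial).
Changing only its place to bilabial gives [ɸ] — the voiceless bilabial fricative.

[ʒɛbɸo]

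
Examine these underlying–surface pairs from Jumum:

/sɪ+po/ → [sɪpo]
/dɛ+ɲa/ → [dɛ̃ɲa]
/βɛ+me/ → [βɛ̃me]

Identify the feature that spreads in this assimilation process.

The vowel /ɛ/ surfaces as nasalised [ɛ̃] next to the following nasal /ɲ/ — it has acquired the [+nasal] feature of its neighbour.
Likewise in the remaining data: /ɛ/ → [ɛ̃] before /m/ — each time a vowel is nasalised next to a following nasal.
No change occurs in [sɪpo] because the vowel at the boundary is adjacent to an oral consonant, not a nasal (/ɪ/ next to /p/).

nasality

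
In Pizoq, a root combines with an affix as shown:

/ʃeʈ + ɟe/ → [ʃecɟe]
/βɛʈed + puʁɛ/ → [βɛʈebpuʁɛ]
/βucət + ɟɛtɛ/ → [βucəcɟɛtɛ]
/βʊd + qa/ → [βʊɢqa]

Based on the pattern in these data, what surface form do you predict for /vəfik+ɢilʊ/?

The data show regressive place assimilation: /ʈ/ → [c] before /ɟ/; /d/ → [b] before /p/; /t/ → [c] before /ɟ/; /d/ → [ɢ] before /q/. In each pair only place changes, matching the following consonant, while manner and voice stay constant.
The rule targets /k/ (voiceless velar stop), which sits before the trigger /ɢ/ (uvular).
A voiceless uvular stop is [q], so the surface segment is [q].

[vəfiqɢilʊ]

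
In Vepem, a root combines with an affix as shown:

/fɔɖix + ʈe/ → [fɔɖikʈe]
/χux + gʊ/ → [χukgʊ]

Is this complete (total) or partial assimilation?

partial assimilation

Underlying /x/ is realised as [k] next to /ʈ/; /ʈ/ itself does not change.
The change fricative → stop matches the manner of the following /ʈ/, identifying this as manner assimilation.
Place and voice are unchanged, so the assimilation is partial, not total.
The same holds elsewhere in the data: /x/ → [k] before /g/ (fricative → stop, matching a stop) — only manner changes, and always toward the following segment.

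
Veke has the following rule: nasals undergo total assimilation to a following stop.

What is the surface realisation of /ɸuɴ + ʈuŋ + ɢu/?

[ɸuʈʈuɢɢu]

/ɴ/ is the segment targeted by the rule; it sits immediately before /ʈ/, so it assimilates completely and surfaces as [ʈ].
At the second juncture, /ŋ/ likewise becomes [ɢ] adjacent to /ɢ/.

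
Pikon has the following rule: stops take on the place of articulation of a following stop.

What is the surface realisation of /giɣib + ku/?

[giɣigku]

The rule targets /b/ (voiced bilabial stop), which sits before the trigger /k/ (velar).
The voiced velar stop is [g], so /b/ → [g].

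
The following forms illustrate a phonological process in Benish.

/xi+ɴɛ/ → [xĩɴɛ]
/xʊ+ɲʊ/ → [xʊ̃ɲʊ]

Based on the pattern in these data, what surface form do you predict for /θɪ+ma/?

[θɪ̃ma]

The data show regressive nasality assimilation (vowel nasalisation): /i/ → [ĩ] before /ɴ/; /ʊ/ → [ʊ̃] before /ɲ/ — a vowel is nasalised by an immediately following nasal consonant.
/ɪ/ sits next to the nasal /m/ and is therefore nasalised to [ɪ̃].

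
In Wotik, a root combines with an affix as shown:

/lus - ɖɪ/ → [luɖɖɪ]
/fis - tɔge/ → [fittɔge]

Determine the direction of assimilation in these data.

regressive

Comparing underlying and surface forms, /s/ → [ɖ] is the alternation; the neighbouring /ɖ/ is constant.
The output [ɖ] is identical to the trigger /ɖ/ — every feature (place, manner, voicing) has been copied — so this is total assimilation.
The remaining alternation confirms this: /s/ → [t] before /t/ — in each case the output is a copy of the following consonant.
Since the segment that changes precedes the conditioning segment, the assimilation is regressive.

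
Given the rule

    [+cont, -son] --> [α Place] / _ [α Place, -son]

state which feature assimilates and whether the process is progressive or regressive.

regressive place assimilation

The shared variable α links the value of the place features (abbreviated [Place]) on the target to the same value on the neighbouring segment, so place is the feature that assimilates.
Since the environment is written after the underscore, the trigger follows the target; the direction is regressive.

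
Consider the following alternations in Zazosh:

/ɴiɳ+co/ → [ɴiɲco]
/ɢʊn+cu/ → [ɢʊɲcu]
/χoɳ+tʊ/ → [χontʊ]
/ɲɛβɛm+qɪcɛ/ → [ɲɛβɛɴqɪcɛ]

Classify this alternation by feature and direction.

regressive place assimilation

Underlying /ɳ/ is realised as [ɲ] next to /c/; /c/ itself does not change.
The change retroflex → palatal matches the place of the following /c/, identifying this as place assimilation.
Manner and voice are unchanged, so the assimilation is partial, not total.
The same holds elsewhere in the data: /n/ → [ɲ] before /c/ (alveolar → palatal, matching palatal); /ɳ/ → [n] before /t/ (retroflex → alveolar, matching alveolar); /m/ → [ɴ] before /q/ (bilabial → uvular, matching uvular) — only place changes, and always toward the following segment.
The trigger is the following segment, so the direction is regressive (anticipatory).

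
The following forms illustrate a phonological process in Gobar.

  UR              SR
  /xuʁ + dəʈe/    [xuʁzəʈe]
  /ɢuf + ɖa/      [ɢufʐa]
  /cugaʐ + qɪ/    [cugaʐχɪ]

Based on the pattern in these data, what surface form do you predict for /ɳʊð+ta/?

[ɳʊðsa]

The data show progressive manner assimilation: /d/ → [z] after /ʁ/; /ɖ/ → [ʐ] after /f/; /q/ → [χ] after /ʐ/. In each pair only manner changes, matching the preceding consonant, while place and voice stay constant.
The rule targets /t/ (voiceless alveolar stop), which sits after the trigger /ð/ (fricative).
The voiceless alveolar fricative is [s], so /t/ → [s].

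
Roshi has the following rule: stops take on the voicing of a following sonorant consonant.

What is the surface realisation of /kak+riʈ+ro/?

The rule targets /k/ (voiceless velar stop), which sits before the trigger /r/ (voiced).
A voiced velar stop is [g], so the surface segment is [g].
The same rule applies at the second boundary: /ʈ/ → [ɖ] next to /r/.

[kagriɖro]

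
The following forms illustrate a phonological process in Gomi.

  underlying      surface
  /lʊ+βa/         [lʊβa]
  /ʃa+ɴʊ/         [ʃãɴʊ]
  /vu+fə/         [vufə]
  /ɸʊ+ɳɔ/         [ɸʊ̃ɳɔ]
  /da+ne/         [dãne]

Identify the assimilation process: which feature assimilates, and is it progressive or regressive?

regressive nasality assimilation (vowel nasalisation)

The vowel /a/ surfaces as nasalised [ã] next to the following nasal /ɴ/ — it has acquired the [+nasal] feature of its neighbour.
Likewise in the remaining data: /ʊ/ → [ʊ̃] before /ɳ/; /a/ → [ã] before /n/ — each time a vowel is nasalised next to a following nasal.
No change occurs in [lʊβa], [vufə] because the vowel at the boundary is adjacent to an oral consonant, not a nasal (/ʊ/ next to /β/; /u/ next to /f/).
Because the conditioning nasal is to the right of the vowel that changes, the process is regressive (anticipatory).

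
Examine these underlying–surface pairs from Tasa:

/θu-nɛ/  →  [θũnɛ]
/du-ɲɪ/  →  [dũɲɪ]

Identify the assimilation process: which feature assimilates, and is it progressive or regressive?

regressive nasality assimilation (vowel nasalisation)

The vowel /u/ surfaces as nasalised [ũ] next to the following nasal /n/ — it has acquired the [+nasal] feature of its neighbour.
Likewise in the remaining data: /u/ → [ũ] before /ɲ/ — each time a vowel is nasalised next to a following nasal.
Because the conditioning nasal is to the right of the vowel that changes, the process is regressive (anticipatory).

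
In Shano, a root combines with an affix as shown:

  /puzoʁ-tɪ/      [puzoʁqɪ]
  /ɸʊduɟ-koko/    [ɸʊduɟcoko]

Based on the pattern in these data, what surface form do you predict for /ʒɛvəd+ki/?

[ʒɛvədti]

The data show progressive place assimilation: /t/ → [q] after /ʁ/; /k/ → [c] after /ɟ/. In each pair only place changes, matching the preceding consonant, while manner and voice stay constant.
The rule targets /k/ (voiceless velar stop), which sits after the trigger /d/ (alveolar).
Changing only its place to alveolar gives [t] — the voiceless alveolar stop.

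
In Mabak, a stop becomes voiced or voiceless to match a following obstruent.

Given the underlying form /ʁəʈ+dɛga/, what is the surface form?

/ʈ/ is a voiceless retroflex stop. The following trigger /d/ is voiced, so /ʈ/ must become voiced as well.
The voiced retroflex stop is [ɖ], so /ʈ/ → [ɖ].

[ʁəɖdɛga]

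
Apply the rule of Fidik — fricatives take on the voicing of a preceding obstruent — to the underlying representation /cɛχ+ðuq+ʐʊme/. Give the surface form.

/ð/ is a voiced dental fricative. The preceding trigger /χ/ is voiceless, so /ð/ must become voiceless as well.
The voiceless dental fricative is [θ], so /ð/ → [θ].
The same rule applies at the second boundary: /ʐ/ → [ʂ] next to /q/.

[cɛχθuqʂʊme]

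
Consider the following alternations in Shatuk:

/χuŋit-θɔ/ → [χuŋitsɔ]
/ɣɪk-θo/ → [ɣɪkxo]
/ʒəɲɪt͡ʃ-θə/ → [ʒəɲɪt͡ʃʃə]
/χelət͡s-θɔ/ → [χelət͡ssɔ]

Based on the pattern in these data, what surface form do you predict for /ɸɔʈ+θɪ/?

[ɸɔʈʂɪ]

The data show progressive place assimilation: /θ/ → [s] after /t/; /θ/ → [x] after /k/; /θ/ → [ʃ] after /t͡ʃ/; /θ/ → [s] after /t͡s/. In each pair only place changes, matching the preceding consonant, while manner and voice stay constant.
The rule targets /θ/ (voiceless dental fricative), which sits after the trigger /ʈ/ (retroflex).
Changing only its place to retroflex gives [ʂ] — the voiceless retroflex fricative.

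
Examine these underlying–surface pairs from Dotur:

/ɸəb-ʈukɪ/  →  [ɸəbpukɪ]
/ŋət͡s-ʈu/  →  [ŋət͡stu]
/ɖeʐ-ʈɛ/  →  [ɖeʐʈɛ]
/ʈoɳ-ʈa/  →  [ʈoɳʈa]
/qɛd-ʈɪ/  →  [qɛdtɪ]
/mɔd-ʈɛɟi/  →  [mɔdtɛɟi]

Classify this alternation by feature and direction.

progressive place assimilation

Comparing underlying and surface forms, /ʈ/ → [p] is the alternation; the neighbouring /b/ is constant.
/ʈ/ is retroflex while /b/ is bilabial; the output [p] is bilabial, matching the trigger — so the feature that spreads is place.
Manner and voice are unchanged, so the assimilation is partial, not total.
The other alternating forms pattern the same way: /ʈ/ → [t] after /t͡s/ (retroflex → alveolar, matching alveolar); /ʈ/ → [t] after /d/ (retroflex → alveolar, matching alveolar) — only place changes, and always toward the preceding segment.
No alternation appears in [ɖeʐʈɛ], [ʈoɳʈa]: there the adjacent consonants already agree in place (/ʈ/ and /ʐ/ are both retroflex; /ʈ/ and /ɳ/ are both retroflex), so these forms are consistent with the same rule.
The trigger is the preceding segment, so the direction is progressive (perseverative).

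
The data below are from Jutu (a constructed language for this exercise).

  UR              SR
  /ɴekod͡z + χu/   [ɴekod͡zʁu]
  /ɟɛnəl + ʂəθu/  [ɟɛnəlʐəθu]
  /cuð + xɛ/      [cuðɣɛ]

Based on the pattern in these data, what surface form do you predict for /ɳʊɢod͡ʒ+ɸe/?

The data show progressive voicing assimilation: /χ/ → [ʁ] after /d͡z/; /ʂ/ → [ʐ] after /l/; /x/ → [ɣ] after /ð/. In each pair only voicing changes, matching the preceding consonant, while place and manner stay constant.
The rule targets /ɸ/ (voiceless bilabial fricative), which sits after the trigger /d͡ʒ/ (voiced).
Changing only its voicing to voiced gives [β] — the voiced bilabial fricative.

[ɳʊɢod͡ʒβe]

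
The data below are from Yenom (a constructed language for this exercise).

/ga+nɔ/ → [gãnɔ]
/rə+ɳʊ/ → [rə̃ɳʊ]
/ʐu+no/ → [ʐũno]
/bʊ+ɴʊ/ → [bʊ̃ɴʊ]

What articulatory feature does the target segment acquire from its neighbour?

The vowel /a/ surfaces as nasalised [ã] next to the following nasal /n/ — it has acquired the [+nasal] feature of its neighbour.
Likewise in the remaining data: /ə/ → [ə̃] before /ɳ/; /u/ → [ũ] before /n/; /ʊ/ → [ʊ̃] before /ɴ/ — each time a vowel is nasalised next to a following nasal.

nasality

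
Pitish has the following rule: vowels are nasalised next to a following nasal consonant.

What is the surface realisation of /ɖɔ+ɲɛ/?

/ɔ/ sits next to the nasal /ɲ/ and is therefore nasalised to [ɔ̃].

[ɖɔ̃ɲɛ]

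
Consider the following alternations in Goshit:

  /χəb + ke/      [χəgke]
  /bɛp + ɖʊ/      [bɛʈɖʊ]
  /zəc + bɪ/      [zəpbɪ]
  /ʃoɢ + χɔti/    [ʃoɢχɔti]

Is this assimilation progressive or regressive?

Comparing underlying and surface forms, /b/ → [g] is the alternation; the neighbouring /k/ is constant.
The change bilabial → velar matches the place of the following /k/, identifying this as place assimilation.
Checking the remaining alternations: /p/ → [ʈ] before /ɖ/ (bilabial → retroflex, matching retroflex); /c/ → [p] before /b/ (palatal → bilabial, matching bilabial) — only place changes, and always toward the following segment.
Nothing changes in [ʃoɢχɔti]: there the adjacent consonants already agree in place (/ɢ/ and /χ/ are both uvular), so this form is consistent with the same rule.
Since the segment that changes precedes the conditioning segment, the assimilation is regressive.

regressive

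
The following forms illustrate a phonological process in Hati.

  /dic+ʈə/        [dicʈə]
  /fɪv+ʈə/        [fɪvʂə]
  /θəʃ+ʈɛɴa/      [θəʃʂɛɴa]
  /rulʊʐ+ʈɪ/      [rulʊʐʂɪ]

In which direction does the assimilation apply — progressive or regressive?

Underlying /ʈ/ is realised as [ʂ] next to /v/; /v/ itself does not change.
/ʈ/ is a stop while /v/ is a fricative; the output [ʂ] is a fricative, matching the trigger — so the feature that spreads is manner.
Checking the remaining alternations: /ʈ/ → [ʂ] after /ʃ/ (stop → fricative, matching a fricative); /ʈ/ → [ʂ] after /ʐ/ (stop → fricative, matching a fricative) — only manner changes, and always toward the preceding segment.
Nothing changes in [dicʈə]: there the adjacent consonants already agree in manner (/ʈ/ and /c/ are both stops), so this form is consistent with the same rule.
Since the segment that changes follows the conditioning segment, the assimilation is progressive.

progressive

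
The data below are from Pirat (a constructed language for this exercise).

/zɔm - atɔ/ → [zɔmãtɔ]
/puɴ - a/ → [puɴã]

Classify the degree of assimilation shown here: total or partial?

partial assimilation

The vowel /a/ surfaces as nasalised [ã] next to the preceding nasal /m/ — it has acquired the [+nasal] feature of its neighbour.
The other form shows the same pattern: /a/ → [ã] after /ɴ/ — each time a vowel is nasalised next to a preceding nasal.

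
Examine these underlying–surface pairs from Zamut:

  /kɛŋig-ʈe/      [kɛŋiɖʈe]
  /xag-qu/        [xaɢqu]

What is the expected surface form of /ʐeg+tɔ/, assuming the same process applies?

The data show regressive place assimilation: /g/ → [ɖ] before /ʈ/; /g/ → [ɢ] before /q/. In each pair only place changes, matching the following consonant, while manner and voice stay constant.
/g/ is a voiced velar stop. The following trigger /t/ is alveolar, so /g/ must become alveolar as well.
A voiced alveolar stop is [d], so the surface segment is [d].

[ʐedtɔ]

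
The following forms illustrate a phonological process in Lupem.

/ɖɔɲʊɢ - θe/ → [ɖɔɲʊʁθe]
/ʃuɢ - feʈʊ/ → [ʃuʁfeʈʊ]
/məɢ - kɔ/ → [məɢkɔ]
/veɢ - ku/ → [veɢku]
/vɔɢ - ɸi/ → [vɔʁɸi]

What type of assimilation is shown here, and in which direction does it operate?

regressive manner assimilation

The segment that alternates is /ɢ/, which surfaces as [ʁ] when adjacent to /θ/.
/ɢ/ is a stop while /θ/ is a fricative; the output [ʁ] is a fricative, matching the trigger — so the feature that spreads is manner.
Place and voice are unchanged, so the assimilation is partial, not total.
The other alternating forms pattern the same way: /ɢ/ → [ʁ] before /f/ (stop → fricative, matching a fricative); /ɢ/ → [ʁ] before /ɸ/ (stop → fricative, matching a fricative) — only manner changes, and always toward the following segment.
Nothing changes in [məɢkɔ], [veɢku]: there the adjacent consonants already agree in manner (/ɢ/ and /k/ are both stops; /ɢ/ and /k/ are both stops), so these forms are consistent with the same rule.
Since the segment that changes precedes the conditioning segment, the assimilation is regressive.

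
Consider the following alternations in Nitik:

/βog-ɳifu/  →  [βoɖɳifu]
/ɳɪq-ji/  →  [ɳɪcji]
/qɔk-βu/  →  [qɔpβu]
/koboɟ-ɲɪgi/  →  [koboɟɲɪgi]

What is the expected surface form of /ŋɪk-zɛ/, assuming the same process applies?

The data show regressive place assimilation: /g/ → [ɖ] before /ɳ/; /q/ → [c] before /j/; /k/ → [p] before /β/. In each pair only place changes, matching the following consonant, while manner and voice stay constant.
Nothing changes in [koboɟɲɪgi]: there the adjacent consonants already agree in place (/ɟ/ and /ɲ/ are both palatal), so this form is consistent with the same rule.
The rule targets /k/ (voiceless velar stop), which sits before the trigger /z/ (alveolar).
A voiceless alveolar stop is [t], so the surface segment is [t].

[ŋɪtzɛ]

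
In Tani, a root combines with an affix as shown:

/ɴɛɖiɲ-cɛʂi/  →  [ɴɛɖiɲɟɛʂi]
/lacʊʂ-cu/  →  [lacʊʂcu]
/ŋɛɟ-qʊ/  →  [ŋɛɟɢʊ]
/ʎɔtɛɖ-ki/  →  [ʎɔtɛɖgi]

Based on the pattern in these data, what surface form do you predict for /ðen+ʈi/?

[ðenɖi]

The data show progressive voicing assimilation: /c/ → [ɟ] after /ɲ/; /q/ → [ɢ] after /ɟ/; /k/ → [g] after /ɖ/. In each pair only voicing changes, matching the preceding consonant, while place and manner stay constant.
No alternation appears in [lacʊʂcu]: there the adjacent consonants already agree in voicing (/c/ and /ʂ/ are both voiceless), so this form is consistent with the same rule.
/ʈ/ is a voiceless retroflex stop. The preceding trigger /n/ is voiced, so /ʈ/ must become voiced as well.
The voiced retroflex stop is [ɖ], so /ʈ/ → [ɖ].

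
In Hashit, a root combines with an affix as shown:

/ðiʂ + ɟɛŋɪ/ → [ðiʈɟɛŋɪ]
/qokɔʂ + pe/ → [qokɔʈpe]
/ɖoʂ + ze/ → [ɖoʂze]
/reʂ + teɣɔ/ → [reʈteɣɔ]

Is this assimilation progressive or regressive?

regressive

The segment that alternates is /ʂ/, which surfaces as [ʈ] when adjacent to /ɟ/.
The change fricative → stop matches the manner of the following /ɟ/, identifying this as manner assimilation.
The other alternating forms pattern the same way: /ʂ/ → [ʈ] before /p/ (fricative → stop, matching a stop); /ʂ/ → [ʈ] before /t/ (fricative → stop, matching a stop) — only manner changes, and always toward the following segment.
Nothing changes in [ɖoʂze]: there the adjacent consonants already agree in manner (/ʂ/ and /z/ are both fricatives), so this form is consistent with the same rule.
Since the segment that changes precedes the conditioning segment, the assimilation is regressive.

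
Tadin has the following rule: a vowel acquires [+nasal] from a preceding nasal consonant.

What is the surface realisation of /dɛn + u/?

The vowel /u/ is adjacent to the preceding nasal /n/, so it acquires [+nasal] and surfaces as [ũ].

[dɛnũ]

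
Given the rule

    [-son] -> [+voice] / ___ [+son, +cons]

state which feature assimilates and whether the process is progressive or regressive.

regressive voicing assimilation

The structural change is [+voice], and the conditioning segment [+son, +cons] (a sonorant consonant) is itself voiced, so the target comes to share the voicing of its neighbour — voicing assimilation.
The conditioning segment sits to the right of the focus bar, meaning the trigger follows the segment that changes — regressive assimilation.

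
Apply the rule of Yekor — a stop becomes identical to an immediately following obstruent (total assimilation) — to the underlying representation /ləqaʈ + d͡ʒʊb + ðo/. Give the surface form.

/ʈ/ is the segment targeted by the rule; it sits immediately before /d͡ʒ/, so it assimilates completely and surfaces as [d͡ʒ].
The same rule applies at the second boundary: /b/ → [ð] next to /ð/.

[ləqad͡ʒd͡ʒʊððo]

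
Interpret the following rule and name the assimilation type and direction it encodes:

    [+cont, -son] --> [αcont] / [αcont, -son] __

The rule copies [cont] (continuancy) from the environment onto the target fricatives; since [±cont] encodes the stop/fricative manner contrast, the assimilating dimension is manner.
Since the environment is written before the underscore, the trigger precedes the target; the direction is progressive.

progressive manner assimilation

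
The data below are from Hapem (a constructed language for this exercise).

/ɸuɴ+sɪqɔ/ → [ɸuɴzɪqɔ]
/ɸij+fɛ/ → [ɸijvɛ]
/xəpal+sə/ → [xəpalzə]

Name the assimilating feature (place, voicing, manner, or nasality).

voicing

Comparing underlying and surface forms, /s/ → [z] is the alternation; the neighbouring /ɴ/ is constant.
/s/ is voiceless while /ɴ/ is voiced; the output [z] is voiced, matching the trigger — so the feature that spreads is voicing.
Checking the remaining alternations: /f/ → [v] after /j/ (voiceless → voiced, matching voiced); /s/ → [z] after /l/ (voiceless → voiced, matching voiced) — only voicing changes, and always toward the preceding segment.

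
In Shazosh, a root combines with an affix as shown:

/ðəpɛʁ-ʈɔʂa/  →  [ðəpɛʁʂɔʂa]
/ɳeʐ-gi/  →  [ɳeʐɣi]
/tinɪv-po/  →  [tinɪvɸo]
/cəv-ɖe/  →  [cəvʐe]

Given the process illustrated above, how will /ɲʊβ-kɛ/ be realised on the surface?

The data show progressive manner assimilation: /ʈ/ → [ʂ] after /ʁ/; /g/ → [ɣ] after /ʐ/; /p/ → [ɸ] after /v/; /ɖ/ → [ʐ] after /v/. In each pair only manner changes, matching the preceding consonant, while place and voice stay constant.
/k/ is a voiceless velar stop. The preceding trigger /β/ is a fricative, so /k/ must become a fricative as well.
The voiceless velar fricative is [x], so /k/ → [x].

[ɲʊβxɛ]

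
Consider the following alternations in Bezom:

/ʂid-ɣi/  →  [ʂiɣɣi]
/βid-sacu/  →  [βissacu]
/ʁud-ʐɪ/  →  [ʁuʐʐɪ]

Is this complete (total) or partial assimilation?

total assimilation

Underlying /d/ is realised as [ɣ] next to /ɣ/; /ɣ/ itself does not change.
The output [ɣ] is identical to the trigger /ɣ/ — every feature (place, manner, voicing) has been copied — so this is total assimilation.
The other forms behave the same way: /d/ → [s] before /s/; /d/ → [ʐ] before /ʐ/ — in each case the output is a copy of the following consonant.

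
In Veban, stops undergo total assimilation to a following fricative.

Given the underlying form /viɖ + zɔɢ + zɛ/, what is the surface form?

[vizzɔzzɛ]

/ɖ/ is the segment targeted by the rule; it sits immediately before /z/, so it assimilates completely and surfaces as [z].
The same rule applies at the second boundary: /ɢ/ → [z] next to /z/.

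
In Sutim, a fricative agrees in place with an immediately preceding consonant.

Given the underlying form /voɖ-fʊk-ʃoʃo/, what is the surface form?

[voɖʂʊkxoʃo]

/f/ is a voiceless labiodental fricative. The preceding trigger /ɖ/ is retroflex, so /f/ must become retroflex as well.
Changing only its place to retroflex gives [ʂ] — the voiceless retroflex fricative.
The same rule applies at the second boundary: /ʃ/ → [x] next to /k/.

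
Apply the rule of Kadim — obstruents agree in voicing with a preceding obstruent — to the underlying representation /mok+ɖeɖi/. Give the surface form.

[mokʈeɖi]

/ɖ/ is a voiced retroflex stop. The preceding trigger /k/ is voiceless, so /ɖ/ must become voiceless as well.
Changing only its voicing to voiceless gives [ʈ] — the voiceless retroflex stop.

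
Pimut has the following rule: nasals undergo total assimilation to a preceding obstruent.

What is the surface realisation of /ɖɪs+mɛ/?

[ɖɪssɛ]

/m/ is the segment targeted by the rule; it sits immediately after /s/, so it assimilates completely and surfaces as [s].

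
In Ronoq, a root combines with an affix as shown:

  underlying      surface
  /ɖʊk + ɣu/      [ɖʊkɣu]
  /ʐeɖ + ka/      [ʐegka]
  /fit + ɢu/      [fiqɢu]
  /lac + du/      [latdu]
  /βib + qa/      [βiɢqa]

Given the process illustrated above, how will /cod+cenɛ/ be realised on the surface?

[coɟcenɛ]

The data show regressive place assimilation: /ɖ/ → [g] before /k/; /t/ → [q] before /ɢ/; /c/ → [t] before /d/; /b/ → [ɢ] before /q/. In each pair only place changes, matching the following consonant, while manner and voice stay constant.
Nothing changes in [ɖʊkɣu]: there the adjacent consonants already agree in place (/k/ and /ɣ/ are both velar), so this form is consistent with the same rule.
The rule targets /d/ (voiced alveolar stop), which sits before the trigger /c/ (palatal).
The voiced palatal stop is [ɟ], so /d/ → [ɟ].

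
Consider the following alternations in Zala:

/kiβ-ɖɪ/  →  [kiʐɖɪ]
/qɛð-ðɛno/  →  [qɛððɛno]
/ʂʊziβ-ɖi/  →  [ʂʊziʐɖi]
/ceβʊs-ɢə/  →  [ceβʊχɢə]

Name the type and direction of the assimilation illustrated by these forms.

regressive place assimilation

Underlying /β/ is realised as [ʐ] next to /ɖ/; /ɖ/ itself does not change.
/β/ is bilabial while /ɖ/ is retroflex; the output [ʐ] is retroflex, matching the trigger — so the feature that spreads is place.
Manner and voice are unchanged, so the assimilation is partial, not total.
The other alternating form patterns the same way: /s/ → [χ] before /ɢ/ (alveolar → uvular, matching uvular) — only place changes, and always toward the following segment.
No alternation appears in [qɛððɛno]: there the adjacent consonants already agree in place (/ð/ and /ð/ are both dental), so this form is consistent with the same rule.
The trigger is the following segment, so the direction is regressive (anticipatory).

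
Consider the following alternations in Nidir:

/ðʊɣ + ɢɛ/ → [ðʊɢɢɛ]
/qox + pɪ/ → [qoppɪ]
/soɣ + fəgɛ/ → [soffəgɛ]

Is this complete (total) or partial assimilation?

total assimilation

Underlying /ɣ/ is realised as [ɢ] next to /ɢ/; /ɢ/ itself does not change.
The output [ɢ] is identical to the trigger /ɢ/ — every feature (place, manner, voicing) has been copied — so this is total assimilation.
The remaining alternations confirm this: /x/ → [p] before /p/; /ɣ/ → [f] before /f/ — in each case the output is a copy of the following consonant.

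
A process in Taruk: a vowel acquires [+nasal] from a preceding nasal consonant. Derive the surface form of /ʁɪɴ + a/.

[ʁɪɴã]

The vowel /a/ is adjacent to the preceding nasal /ɴ/, so it acquires [+nasal] and surfaces as [ã].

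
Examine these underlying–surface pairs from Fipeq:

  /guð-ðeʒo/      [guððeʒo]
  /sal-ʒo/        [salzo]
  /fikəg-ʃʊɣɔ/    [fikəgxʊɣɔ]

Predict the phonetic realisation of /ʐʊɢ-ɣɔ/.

The data show progressive place assimilation: /ʒ/ → [z] after /l/; /ʃ/ → [x] after /g/. In each pair only place changes, matching the preceding consonant, while manner and voice stay constant.
Nothing changes in [guððeʒo]: there the adjacent consonants already agree in place (/ð/ and /ð/ are both dental), so this form is consistent with the same rule.
/ɣ/ is a voiced velar fricative. The preceding trigger /ɢ/ is uvular, so /ɣ/ must become uvular as well.
The voiced uvular fricative is [ʁ], so /ɣ/ → [ʁ].

[ʐʊɢʁɔ]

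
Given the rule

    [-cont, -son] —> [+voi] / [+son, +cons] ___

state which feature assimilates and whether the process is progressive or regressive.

The target ([-cont, -son], stops) acquires [+voi] next to a sonorant consonant ([+son, +cons]) — it takes on the voicing of its neighbour, so the feature that spreads is voicing.
Since the environment is written before the underscore, the trigger precedes the target; the direction is progressive.

progressive voicing assimilation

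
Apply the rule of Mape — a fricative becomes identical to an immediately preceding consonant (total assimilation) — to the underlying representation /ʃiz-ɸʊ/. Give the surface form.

[ʃizzʊ]

/ɸ/ is the segment targeted by the rule; it sits immediately after /z/, so it assimilates completely and surfaces as [z].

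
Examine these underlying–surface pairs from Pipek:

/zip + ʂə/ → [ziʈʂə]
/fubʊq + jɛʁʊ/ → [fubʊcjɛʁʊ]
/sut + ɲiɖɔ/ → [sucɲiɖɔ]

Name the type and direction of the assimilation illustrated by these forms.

The segment that alternates is /p/, which surfaces as [ʈ] when adjacent to /ʂ/.
The change bilabial → retroflex matches the place of the following /ʂ/, identifying this as place assimilation.
Manner and voice are unchanged, so the assimilation is partial, not total.
The other alternating forms pattern the same way: /q/ → [c] before /j/ (uvular → palatal, matching palatal); /t/ → [c] before /ɲ/ (alveolar → palatal, matching palatal) — only place changes, and always toward the following segment.
The trigger is the following segment, so the direction is regressive (anticipatory).

regressive place assimilation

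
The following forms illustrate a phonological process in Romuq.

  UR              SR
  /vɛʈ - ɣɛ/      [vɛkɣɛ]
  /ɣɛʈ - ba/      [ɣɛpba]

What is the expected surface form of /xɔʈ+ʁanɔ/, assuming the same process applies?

[xɔqʁanɔ]

The data show regressive place assimilation: /ʈ/ → [k] before /ɣ/; /ʈ/ → [p] before /b/. In each pair only place changes, matching the following consonant, while manner and voice stay constant.
/ʈ/ is a voiceless retroflex stop. The following trigger /ʁ/ is uvular, so /ʈ/ must become uvular as well.
A voiceless uvular stop is [q], so the surface segment is [q].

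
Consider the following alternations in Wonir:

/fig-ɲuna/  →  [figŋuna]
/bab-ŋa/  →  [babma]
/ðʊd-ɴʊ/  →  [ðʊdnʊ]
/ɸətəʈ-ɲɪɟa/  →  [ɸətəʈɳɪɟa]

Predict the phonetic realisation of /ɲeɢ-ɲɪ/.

The data show progressive place assimilation: /ɲ/ → [ŋ] after /g/; /ŋ/ → [m] after /b/; /ɴ/ → [n] after /d/; /ɲ/ → [ɳ] after /ʈ/. In each pair only place changes, matching the preceding consonant, while manner and voice stay constant.
/ɲ/ is a voiced palatal nasal. The preceding trigger /ɢ/ is uvular, so /ɲ/ must become uvular as well.
Changing only its place to uvular gives [ɴ] — the voiced uvular nasal.

[ɲeɢɴɪ]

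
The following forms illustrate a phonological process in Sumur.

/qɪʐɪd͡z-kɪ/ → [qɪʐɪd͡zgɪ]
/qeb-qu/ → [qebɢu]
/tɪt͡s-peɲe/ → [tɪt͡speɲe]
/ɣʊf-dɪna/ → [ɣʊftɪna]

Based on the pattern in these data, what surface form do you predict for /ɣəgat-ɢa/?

The data show progressive voicing assimilation: /k/ → [g] after /d͡z/; /q/ → [ɢ] after /b/; /d/ → [t] after /f/. In each pair only voicing changes, matching the preceding consonant, while place and manner stay constant.
Nothing changes in [tɪt͡speɲe]: there the adjacent consonants already agree in voicing (/p/ and /t͡s/ are both voiceless), so this form is consistent with the same rule.
The rule targets /ɢ/ (voiced uvular stop), which sits after the trigger /t/ (voiceless).
Changing only its voicing to voiceless gives [q] — the voiceless uvular stop.

[ɣəgatqa]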